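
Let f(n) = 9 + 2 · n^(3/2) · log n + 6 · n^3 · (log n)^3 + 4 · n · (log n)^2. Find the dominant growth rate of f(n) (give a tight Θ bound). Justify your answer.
f(n) ∈ Θ(n^3 · (log n)^3)

Compare the terms by growth order. For large n, n^a · (log n)^b dominates n^a' · (log n)^b' iff a > a', or (a = a' and b > b'). Ranking the 4 terms shows the dominant one is 6 · n^3 · (log n)^3. Hence f(n) ∈ Θ(n^3 · (log n)^3).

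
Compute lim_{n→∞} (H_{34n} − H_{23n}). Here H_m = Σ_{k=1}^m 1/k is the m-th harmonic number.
lim = ln(34/23)

Euler-Maclaurin gives H_m = ln m + γ + 1/(2m) + O(1/m^2). The γ and O(1/m) terms cancel in the difference:
  H_{34n} − H_{23n} = ln(34n) − ln(23n) + O(1/n) = ln(34/23) + O(1/n).
Hence the limit is ln(34/23).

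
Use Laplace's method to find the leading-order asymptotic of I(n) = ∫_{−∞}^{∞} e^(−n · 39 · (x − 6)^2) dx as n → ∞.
I(n) = sqrt(π/(39n))

Here φ(x) = 39 · (x − 6)^2 has its unique minimum at x* = 6 with φ(x*) = 0 and φ''(x*) = 78. Laplace's method gives
  I(n) ~ e^(−n φ(x*)) · sqrt(2π / (n · φ''(x*))) = sqrt(2π / (78n)) = sqrt(π/(39n)).
This is exact: substituting u = (x − 6)·sqrt(39n) gives I(n) = (1/sqrt(39n)) ∫_{−∞}^{∞} e^(−u^2) du = sqrt(π/(39n)).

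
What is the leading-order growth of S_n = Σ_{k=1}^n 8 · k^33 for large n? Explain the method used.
S_n ~ 4 · n^34 / 17

By integral comparison (Euler-Maclaurin), Σ_{k=1}^n 8 · k^33 = 8 · ∫_0^n x^33 dx + O(n^33) = 8 · n^34/34 = 4 · n^34 / 17 + O(n^33). (Equivalently, Faulhaber's formula gives the same leading term.)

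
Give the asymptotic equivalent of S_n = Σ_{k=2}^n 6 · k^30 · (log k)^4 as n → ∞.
S_n ~ 6 · n^31 · (log n)^4 / 31

By integral comparison, S_n = ∫_1^n 6 · x^30 · (log x)^4 dx + O(n^30 · (log n)^4). For the integral, the leading term of ∫_1^n x^30 (log x)^4 dx is n^31/31 · (log n)^4 (by repeated integration by parts; each step lowers the log-exponent and produces a relatively O(1/log n) correction). Hence S_n ~ 6 · n^31 · (log n)^4 / 31.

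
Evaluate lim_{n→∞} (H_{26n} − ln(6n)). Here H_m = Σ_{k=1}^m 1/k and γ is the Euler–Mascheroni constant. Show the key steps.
lim = ln(13/3) + γ

By Euler-Maclaurin, H_m = ln m + γ + O(1/m). So
  H_{26n} − ln(6n) = ln(26n) + γ − ln(6n) + O(1/n)
                       = ln(26/6) + γ + O(1/n).
Hence the limit is ln(26/6) + γ (= ln(13/3)).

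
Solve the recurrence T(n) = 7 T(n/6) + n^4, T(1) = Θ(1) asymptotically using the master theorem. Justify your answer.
T(n) = Θ(n^4)

log_6 7 ≈ 1.086. f(n) = n^4 dominates n^(log_6 7) since 4 > 1.086, and the regularity condition a·f(n/b) = 7·(n/6)^4 = (7/1296)·n^4 ≤ c·f(n) holds with c = 7/1296 ≈ 0.0054 < 1. So this is Case 3: T(n) = Θ(f(n)) = Θ(n^4).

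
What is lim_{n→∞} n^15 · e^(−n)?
lim = 0

Exponentials with base > 1 dominate every fixed polynomial: for any fixed c, n^c / e^n → 0 as n → ∞ (e.g. by the ratio test, or since e^n grows faster than any power of n). Hence n^15 · e^(−n) = n^15 / e^n → 0.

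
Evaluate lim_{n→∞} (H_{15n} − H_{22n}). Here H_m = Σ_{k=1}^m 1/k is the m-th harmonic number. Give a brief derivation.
lim = ln(15/22)

Euler-Maclaurin gives H_m = ln m + γ + 1/(2m) + O(1/m^2). The γ and O(1/m) terms cancel in the difference:
  H_{15n} − H_{22n} = ln(15n) − ln(22n) + O(1/n) = ln(15/22) + O(1/n).
Hence the limit is ln(15/22).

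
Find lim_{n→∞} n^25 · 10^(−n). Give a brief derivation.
lim = 0

Exponentials with base > 1 dominate every fixed polynomial: for any fixed c, n^c / 10^n → 0 as n → ∞ (e.g. by the ratio test, or by writing 10^n = e^(n ln 10) and noting e^(n ln 10) / n^c → ∞). Hence n^25 · 10^(−n) = n^25 / 10^n → 0.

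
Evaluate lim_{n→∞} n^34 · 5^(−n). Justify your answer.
lim = 0

Exponentials with base > 1 dominate every fixed polynomial: for any fixed c, n^c / 5^n → 0 as n → ∞ (e.g. by the ratio test, or by writing 5^n = e^(n ln 5) and noting e^(n ln 5) / n^c → ∞). Hence n^34 · 5^(−n) = n^34 / 5^n → 0.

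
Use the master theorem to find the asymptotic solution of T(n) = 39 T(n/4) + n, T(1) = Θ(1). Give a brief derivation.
T(n) = Θ(n^(log_4 39))

Master theorem: compare f(n) = n to n^(log_4 39) where log_4 39 ≈ 2.643. Since 1 < log_4 39, we have f(n) = O(n^(log_4 39 − ε)) for some ε > 0 — Case 1. Hence T(n) = Θ(n^(log_4 39)).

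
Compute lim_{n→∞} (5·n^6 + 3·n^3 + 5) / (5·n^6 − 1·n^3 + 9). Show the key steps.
lim = 5/5 = 1

For large n the leading n^6 terms dominate both numerator and denominator. Dividing top and bottom by n^6, every other term tends to 0, leaving 5/5 = 1.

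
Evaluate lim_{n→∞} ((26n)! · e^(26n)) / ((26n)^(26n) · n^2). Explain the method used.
lim = 0

Stirling: (26n)! ~ sqrt(2π·26n) · (26n/e)^(26n). Hence
  (26n)! · e^(26n) / (26n)^(26n) ~ sqrt(2π·26n).
Dividing by n^2: sqrt(2π·26n) / n^2 = sqrt(2π·26) · n^((1−4)/2), so the expression behaves like sqrt(2π·26) · n^((1−4)/2) → 0.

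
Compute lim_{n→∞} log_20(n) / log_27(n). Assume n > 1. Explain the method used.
lim = ln(27) / ln(20) = log_20(27)

Change of base: log_20(n) = ln n / ln 20 and log_27(n) = ln n / ln 27. The ratio is (ln n / ln 20) · (ln 27 / ln n) = ln 27 / ln 20, a constant independent of n. So the limit is ln 27 / ln 20 = log_20(27).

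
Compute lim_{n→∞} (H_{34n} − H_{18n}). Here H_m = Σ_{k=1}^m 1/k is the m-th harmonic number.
lim = ln(34/18) = ln(17/9)

Euler-Maclaurin gives H_m = ln m + γ + 1/(2m) + O(1/m^2). The γ and O(1/m) terms cancel in the difference:
  H_{34n} − H_{18n} = ln(34n) − ln(18n) + O(1/n) = ln(34/18) + O(1/n).
Hence the limit is ln(34/18) = ln(17/9).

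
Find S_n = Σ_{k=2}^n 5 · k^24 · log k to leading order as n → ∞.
S_n ~ n^25 log n / 5 − n^25 / 125

By integral comparison, S_n = ∫_1^n 5 · x^24 · log x dx + O(n^24 · log n). For the integral, ∫ x^24 log x dx = n^25 log n / 25 − n^25/625 (integration by parts). Hence S_n ~ n^25 log n / 5 − n^25 / 125.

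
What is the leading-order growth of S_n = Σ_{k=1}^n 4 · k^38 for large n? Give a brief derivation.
S_n ~ 4 · n^39 / 39

By integral comparison (Euler-Maclaurin), Σ_{k=1}^n 4 · k^38 = 4 · ∫_0^n x^38 dx + O(n^38) = 4 · n^39/39 + O(n^38). (Equivalently, Faulhaber's formula gives the same leading term.)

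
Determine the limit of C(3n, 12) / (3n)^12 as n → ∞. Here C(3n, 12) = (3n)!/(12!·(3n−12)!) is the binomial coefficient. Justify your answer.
lim = 1/12! = 1/479001600

With N = 3n → ∞: C(N, 12) / N^12 = [N(N−1)…(N−11)] / (12! · N^12) = (1/12!) · 1 · (1 − 1/(3n)) · … · (1 − 11/(3n)). Each factor → 1 as N → ∞, so the limit is 1/12! = 1/479001600.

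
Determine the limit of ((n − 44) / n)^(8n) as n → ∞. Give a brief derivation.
lim = e^(−352)

Rewrite as (1 − 44/n)^(8n). By the standard limit (1 + x/n)^n → e^x, we have (1 − 44/n)^n → e^(−44), and raising to the 8th power gives e^(−352).
More precisely, ln[(1 − 44/n)^(8n)] = 8n · ln(1 − 44/n) = 8n · (-44/n + O(1/n^2)) = -352 + O(1/n) → -352.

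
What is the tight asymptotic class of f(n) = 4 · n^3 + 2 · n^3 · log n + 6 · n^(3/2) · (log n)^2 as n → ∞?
f(n) ∈ Θ(n^3 · log n)

Compare the terms by growth order. For large n, n^a · (log n)^b dominates n^a' · (log n)^b' iff a > a', or (a = a' and b > b'). Ranking the 3 terms shows the dominant one is 2 · n^3 · log n. Hence f(n) ∈ Θ(n^3 · log n).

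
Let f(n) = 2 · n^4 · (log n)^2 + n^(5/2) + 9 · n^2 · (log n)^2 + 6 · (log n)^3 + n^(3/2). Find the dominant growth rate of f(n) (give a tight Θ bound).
f(n) ∈ Θ(n^4 · (log n)^2)

Compare the terms by growth order. For large n, n^a · (log n)^b dominates n^a' · (log n)^b' iff a > a', or (a = a' and b > b'). Ranking the 5 terms shows the dominant one is 2 · n^4 · (log n)^2. Hence f(n) ∈ Θ(n^4 · (log n)^2).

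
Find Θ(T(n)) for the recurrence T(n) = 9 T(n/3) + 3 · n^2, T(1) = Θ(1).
T(n) = Θ(n^2 log n)

log_3 9 = 2, and f(n) = 3 · n^2 = Θ(n^(log_3 9)). This is Case 2 of the master theorem: T(n) = Θ(f(n) · log n) = Θ(n^2 log n).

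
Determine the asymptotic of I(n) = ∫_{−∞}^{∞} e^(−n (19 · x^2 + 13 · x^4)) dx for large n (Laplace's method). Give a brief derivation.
I(n) ~ sqrt(π/(19n))

φ(x) = 19 · x^2 + 13 · x^4 has its unique global minimum at x* = 0 (since φ'(x) = 38x + 52x^3 = 0 only at x = 0 for real x with both coefficients positive, and φ → ∞ as |x| → ∞). At x* = 0, φ(0) = 0 and φ''(0) = 38. Laplace's method then gives
  I(n) ~ sqrt(2π / (n · φ''(0))) · e^(−n φ(0)) = sqrt(2π / (38n)) = sqrt(π/(19n)).
The 13 · x^4 term contributes only at subleading order (an O(1/n) relative correction).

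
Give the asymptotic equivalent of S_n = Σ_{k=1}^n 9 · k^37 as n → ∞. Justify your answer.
S_n ~ 9 · n^38 / 38

By integral comparison (Euler-Maclaurin), Σ_{k=1}^n 9 · k^37 = 9 · ∫_0^n x^37 dx + O(n^37) = 9 · n^38/38 + O(n^37). (Equivalently, Faulhaber's formula gives the same leading term.)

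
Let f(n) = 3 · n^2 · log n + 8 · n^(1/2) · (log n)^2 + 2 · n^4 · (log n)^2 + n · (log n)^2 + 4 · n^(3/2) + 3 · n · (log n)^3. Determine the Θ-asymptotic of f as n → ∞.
f(n) ∈ Θ(n^4 · (log n)^2)

Compare the terms by growth order. For large n, n^a · (log n)^b dominates n^a' · (log n)^b' iff a > a', or (a = a' and b > b'). Ranking the 6 terms shows the dominant one is 2 · n^4 · (log n)^2. Hence f(n) ∈ Θ(n^4 · (log n)^2).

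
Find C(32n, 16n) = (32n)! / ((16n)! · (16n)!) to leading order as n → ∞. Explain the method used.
C(32n, 16n) ~ (4)^(16n) · sqrt(1/(π·16n))

Write N = 16n. Apply Stirling to each factorial:
  (2N)! ~ sqrt(2π·2N) · (2N/e)^(2N),
  N! ~ sqrt(2π N) · (N/e)^N,
  (1N)! ~ sqrt(2π·1N) · (1N/e)^(1N).
The exponential factors combine to (2N)^(2N) / (N^N · (1N)^(1N)) = 2^(2N)/1^(1N) = (2^2/1^1)^N = (4)^N.
The square-root prefactors combine to sqrt(2π·2N) / (sqrt(2π N)·sqrt(2π·1N)) = sqrt(2 / (2π·1·N)) = sqrt(1/(π·16n)).
Substituting N = 16n: C(32n, 16n) ~ (4)^(16n) · sqrt(1/(π·16n)).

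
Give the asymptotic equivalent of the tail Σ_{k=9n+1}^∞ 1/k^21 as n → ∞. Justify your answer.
Σ_{k>9n} 1/k^21 ~ 1/(20 · (9n)^20)

Compare to the integral: ∫_{9n}^∞ x^(−21) dx = [−x^(−20)/20]_{9n}^∞ = 1/((21−1)·(9n)^20). Euler-Maclaurin then gives
  Σ_{k>9n} 1/k^21 = ∫_{9n}^∞ dx/x^21 − 1/(2·(9n)^21) + O(1/(9n)^22).
(Equivalently this is ζ(21) − Σ_{k≤9n} 1/k^21.)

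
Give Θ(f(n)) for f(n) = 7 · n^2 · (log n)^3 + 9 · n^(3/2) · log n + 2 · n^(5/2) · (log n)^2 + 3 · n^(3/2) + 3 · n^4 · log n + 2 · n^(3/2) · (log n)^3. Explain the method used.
f(n) ∈ Θ(n^4 · log n)

Compare the terms by growth order. For large n, n^a · (log n)^b dominates n^a' · (log n)^b' iff a > a', or (a = a' and b > b'). Ranking the 6 terms shows the dominant one is 3 · n^4 · log n. Hence f(n) ∈ Θ(n^4 · log n).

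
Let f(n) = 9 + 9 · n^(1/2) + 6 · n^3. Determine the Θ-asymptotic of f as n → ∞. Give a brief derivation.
f(n) ∈ Θ(n^3)

Compare the terms by growth order. For large n, n^a · (log n)^b dominates n^a' · (log n)^b' iff a > a', or (a = a' and b > b'). Ranking the 3 terms shows the dominant one is 6 · n^3. Hence f(n) ∈ Θ(n^3).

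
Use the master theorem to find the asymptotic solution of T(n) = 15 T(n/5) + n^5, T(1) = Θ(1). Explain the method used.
T(n) = Θ(n^5)

log_5 15 ≈ 1.683. f(n) = n^5 dominates n^(log_5 15) since 5 > 1.683, and the regularity condition a·f(n/b) = 15·(n/5)^5 = (15/3125)·n^5 ≤ c·f(n) holds with c = 15/3125 ≈ 0.0048 < 1. So this is Case 3: T(n) = Θ(f(n)) = Θ(n^5).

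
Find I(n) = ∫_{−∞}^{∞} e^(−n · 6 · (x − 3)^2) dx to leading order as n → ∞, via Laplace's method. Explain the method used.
I(n) = sqrt(π/(6n))

Here φ(x) = 6 · (x − 3)^2 has its unique minimum at x* = 3 with φ(x*) = 0 and φ''(x*) = 12. Laplace's method gives
  I(n) ~ e^(−n φ(x*)) · sqrt(2π / (n · φ''(x*))) = sqrt(2π / (12n)) = sqrt(π/(6n)).
This is exact: substituting u = (x − 3)·sqrt(6n) gives I(n) = (1/sqrt(6n)) ∫_{−∞}^{∞} e^(−u^2) du = sqrt(π/(6n)).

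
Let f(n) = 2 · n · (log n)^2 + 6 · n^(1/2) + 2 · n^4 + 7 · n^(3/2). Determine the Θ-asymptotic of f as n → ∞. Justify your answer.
f(n) ∈ Θ(n^4)

Compare the terms by growth order. For large n, n^a · (log n)^b dominates n^a' · (log n)^b' iff a > a', or (a = a' and b > b'). Ranking the 4 terms shows the dominant one is 2 · n^4. Hence f(n) ∈ Θ(n^4).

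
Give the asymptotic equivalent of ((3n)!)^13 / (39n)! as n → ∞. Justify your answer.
((3n)!)^13/(39n)! ~ ((2π·3n)^(12/2) / sqrt(13)) · 13^(−13·3n)  →  0

Write N = 3n. Stirling: N! ~ sqrt(2π N)(N/e)^N and (13N)! ~ sqrt(2π·13N)·(13N/e)^(13N).
  (N!)^13/(13N)! ~ (2π N)^(13/2) (N/e)^(13N) / [sqrt(2π·13N) (13N/e)^(13N)]
     = (2π N)^(13/2) / sqrt(2π·13N) · (N/(13N))^(13N)
     = (2π N)^((13−1)/2) / sqrt(13) · 13^(−13N).
Since 13^13 > 1, the factor 13^(−13N) decays exponentially, so the ratio → 0. Substituting N = 3n gives the stated form.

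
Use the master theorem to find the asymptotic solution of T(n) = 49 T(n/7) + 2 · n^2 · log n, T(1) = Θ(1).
T(n) = Θ(n^2 · (log n)^2)

Here log_7 49 = 2 and f(n) = 2 · n^2 · log n = Θ(n^(log_7 49) · (log n)^1). This is the extended Case 2 of the master theorem (f matches the critical exponent up to log factors), giving T(n) = Θ(n^(log_7 49) · (log n)^(1+1)) = Θ(n^2 · (log n)^2).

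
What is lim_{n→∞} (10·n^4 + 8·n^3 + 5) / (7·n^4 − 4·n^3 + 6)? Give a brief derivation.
lim = 10/7

For large n the leading n^4 terms dominate both numerator and denominator. Dividing top and bottom by n^4, every other term tends to 0, leaving 10/7.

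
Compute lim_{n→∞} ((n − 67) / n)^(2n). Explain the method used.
lim = e^(−134)

Rewrite as (1 − 67/n)^(2n). By the standard limit (1 + x/n)^n → e^x, we have (1 − 67/n)^n → e^(−67), and raising to the 2nd power gives e^(−134).
More precisely, ln[(1 − 67/n)^(2n)] = 2n · ln(1 − 67/n) = 2n · (-67/n + O(1/n^2)) = -134 + O(1/n) → -134.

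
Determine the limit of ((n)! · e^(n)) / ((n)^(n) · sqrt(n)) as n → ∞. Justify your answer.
lim = sqrt(2π)

Stirling: (n)! ~ sqrt(2π·n) · (n/e)^(n). Hence
  (n)! · e^(n) / (n)^(n) ~ sqrt(2π·n).
Dividing by sqrt(n): sqrt(2π·n) / sqrt(n) = sqrt(2π) · n^((1−1)/2), so the limit is sqrt(2π).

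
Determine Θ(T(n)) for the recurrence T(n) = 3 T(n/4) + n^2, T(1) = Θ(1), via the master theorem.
T(n) = Θ(n^2)

log_4 3 ≈ 0.792. f(n) = n^2 dominates n^(log_4 3) since 2 > 0.792, and the regularity condition a·f(n/b) = 3·(n/4)^2 = (3/16)·n^2 ≤ c·f(n) holds with c = 3/16 ≈ 0.188 < 1. So this is Case 3: T(n) = Θ(f(n)) = Θ(n^2).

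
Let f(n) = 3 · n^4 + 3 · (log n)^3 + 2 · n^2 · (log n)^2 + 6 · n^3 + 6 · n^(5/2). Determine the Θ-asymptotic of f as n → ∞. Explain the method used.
f(n) ∈ Θ(n^4)

Compare the terms by growth order. For large n, n^a · (log n)^b dominates n^a' · (log n)^b' iff a > a', or (a = a' and b > b'). Ranking the 5 terms shows the dominant one is 3 · n^4. Hence f(n) ∈ Θ(n^4).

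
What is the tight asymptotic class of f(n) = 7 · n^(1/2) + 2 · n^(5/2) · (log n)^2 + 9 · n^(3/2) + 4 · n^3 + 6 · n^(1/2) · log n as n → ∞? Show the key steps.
f(n) ∈ Θ(n^3)

Compare the terms by growth order. For large n, n^a · (log n)^b dominates n^a' · (log n)^b' iff a > a', or (a = a' and b > b'). Ranking the 5 terms shows the dominant one is 4 · n^3. Hence f(n) ∈ Θ(n^3).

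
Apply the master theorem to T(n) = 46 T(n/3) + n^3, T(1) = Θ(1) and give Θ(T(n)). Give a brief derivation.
T(n) = Θ(n^(log_3 46))

Master theorem: compare f(n) = n^3 to n^(log_3 46) where log_3 46 ≈ 3.485. Since 3 < log_3 46, we have f(n) = O(n^(log_3 46 − ε)) for some ε > 0 — Case 1. Hence T(n) = Θ(n^(log_3 46)).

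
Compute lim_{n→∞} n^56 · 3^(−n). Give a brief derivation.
lim = 0

Exponentials with base > 1 dominate every fixed polynomial: for any fixed c, n^c / 3^n → 0 as n → ∞ (e.g. by the ratio test, or by writing 3^n = e^(n ln 3) and noting e^(n ln 3) / n^c → ∞). Hence n^56 · 3^(−n) = n^56 / 3^n → 0.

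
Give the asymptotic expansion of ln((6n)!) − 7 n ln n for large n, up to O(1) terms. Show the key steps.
ln((6n)!) − 7 n ln n = −n ln n + 6(ln 6 − 1) n + (1/2) ln(2π·6n) + O(1/n)

Stirling: ln((6n)!) = 6n ln(6n) − 6n + (1/2) ln(2π·6n) + O(1/n).
Expand 6n ln(6n) = 6n (ln n + ln 6) = 6n ln n + 6n ln 6.
Subtract 7n ln n: leading term is (6 − 7) n ln n = −n ln n. The next term is 6n ln 6 − 6n = 6(ln 6 − 1) n. Then the (1/2) ln(2π·6n) correction.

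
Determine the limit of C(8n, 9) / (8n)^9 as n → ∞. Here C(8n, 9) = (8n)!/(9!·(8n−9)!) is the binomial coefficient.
lim = 1/9! = 1/362880

With N = 8n → ∞: C(N, 9) / N^9 = [N(N−1)…(N−8)] / (9! · N^9) = (1/9!) · 1 · (1 − 1/(8n)) · … · (1 − 8/(8n)). Each factor → 1 as N → ∞, so the limit is 1/9! = 1/362880.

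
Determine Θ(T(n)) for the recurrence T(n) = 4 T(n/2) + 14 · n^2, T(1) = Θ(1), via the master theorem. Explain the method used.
T(n) = Θ(n^2 log n)

log_2 4 = 2, and f(n) = 14 · n^2 = Θ(n^(log_2 4)). This is Case 2 of the master theorem: T(n) = Θ(f(n) · log n) = Θ(n^2 log n).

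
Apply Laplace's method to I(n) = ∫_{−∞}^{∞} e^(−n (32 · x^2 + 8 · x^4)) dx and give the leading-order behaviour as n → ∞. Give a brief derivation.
I(n) ~ sqrt(π/(32n))

φ(x) = 32 · x^2 + 8 · x^4 has its unique global minimum at x* = 0 (since φ'(x) = 64x + 32x^3 = 0 only at x = 0 for real x with both coefficients positive, and φ → ∞ as |x| → ∞). At x* = 0, φ(0) = 0 and φ''(0) = 64. Laplace's method then gives
  I(n) ~ sqrt(2π / (n · φ''(0))) · e^(−n φ(0)) = sqrt(2π / (64n)) = sqrt(π/(32n)).
The 8 · x^4 term contributes only at subleading order (an O(1/n) relative correction).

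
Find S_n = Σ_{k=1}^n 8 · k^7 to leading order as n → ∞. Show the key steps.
S_n ~ n^8

By integral comparison (Euler-Maclaurin), Σ_{k=1}^n 8 · k^7 = 8 · ∫_0^n x^7 dx + O(n^7) = 8 · n^8/8 = n^8 + O(n^7). (Equivalently, Faulhaber's formula gives the same leading term.)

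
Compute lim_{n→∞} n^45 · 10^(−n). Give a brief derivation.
lim = 0

Exponentials with base > 1 dominate every fixed polynomial: for any fixed c, n^c / 10^n → 0 as n → ∞ (e.g. by the ratio test, or by writing 10^n = e^(n ln 10) and noting e^(n ln 10) / n^c → ∞). Hence n^45 · 10^(−n) = n^45 / 10^n → 0.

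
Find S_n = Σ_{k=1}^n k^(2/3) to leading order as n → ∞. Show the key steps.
S_n ~ (3/5) · n^(5/3)

Integral comparison: Σ_{k=1}^n k^(2/3) = ∫_0^n x^(2/3) dx + O(n^(2/3)). The integral is n^(1 + 2/3) / (1 + 2/3) = n^((2+3)/3) / ((2+3)/3) = (3/5) · n^(5/3).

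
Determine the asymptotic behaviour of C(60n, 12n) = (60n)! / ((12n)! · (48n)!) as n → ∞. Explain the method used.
C(60n, 12n) ~ (3125/256)^(12n) · sqrt(5/(8π·12n))

Write N = 12n. Apply Stirling to each factorial:
  (5N)! ~ sqrt(2π·5N) · (5N/e)^(5N),
  N! ~ sqrt(2π N) · (N/e)^N,
  (4N)! ~ sqrt(2π·4N) · (4N/e)^(4N).
The exponential factors combine to (5N)^(5N) / (N^N · (4N)^(4N)) = 5^(5N)/4^(4N) = (5^5/4^4)^N = (3125/256)^N.
The square-root prefactors combine to sqrt(2π·5N) / (sqrt(2π N)·sqrt(2π·4N)) = sqrt(5 / (2π·4·N)) = sqrt(5/(8π·12n)).
Substituting N = 12n: C(60n, 12n) ~ (3125/256)^(12n) · sqrt(5/(8π·12n)).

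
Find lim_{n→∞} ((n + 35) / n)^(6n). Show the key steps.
lim = e^210

Rewrite as (1 + 35/n)^(6n). By the standard limit (1 + x/n)^n → e^x, we have (1 + 35/n)^n → e^35, and raising to the 6th power gives e^210.
More precisely, ln[(1 + 35/n)^(6n)] = 6n · ln(1 + 35/n) = 6n · (35/n + O(1/n^2)) = 210 + O(1/n) → 210.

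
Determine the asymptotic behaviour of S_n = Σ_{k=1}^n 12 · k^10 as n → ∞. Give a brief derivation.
S_n ~ 12 · n^11 / 11

By integral comparison (Euler-Maclaurin), Σ_{k=1}^n 12 · k^10 = 12 · ∫_0^n x^10 dx + O(n^10) = 12 · n^11/11 + O(n^10). (Equivalently, Faulhaber's formula gives the same leading term.)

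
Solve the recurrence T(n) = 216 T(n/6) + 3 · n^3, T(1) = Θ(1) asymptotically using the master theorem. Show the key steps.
T(n) = Θ(n^3 log n)

log_6 216 = 3, and f(n) = 3 · n^3 = Θ(n^(log_6 216)). This is Case 2 of the master theorem: T(n) = Θ(f(n) · log n) = Θ(n^3 log n).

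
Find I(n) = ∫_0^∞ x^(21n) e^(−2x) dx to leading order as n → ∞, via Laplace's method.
I(n) ~ (sqrt(2π·21n) / 2) · (21n/(2e))^(21n)

Write the integrand as exp(21n ln x − 2x) and set f(x) = 21n ln x − 2x. Then f'(x) = 21n/x − 2 = 0 at x* = 21n/2, and f''(x*) = −21n/x*^2 = −2^2/(21n). Laplace's method (interior maximum) gives
  I(n) ~ e^(f(x*)) · sqrt(2π / |f''(x*)|)
        = exp(21n ln(21n/2) − 21n) · sqrt(2π · 21n / 2^2)
        = (21n/2)^(21n) e^(−21n) · sqrt(2π·21n) / 2
        = (sqrt(2π·21n) / 2) · (21n/(2e))^(21n).
This matches Γ(21n+1)/2^(21n+1) with Stirling applied to Γ.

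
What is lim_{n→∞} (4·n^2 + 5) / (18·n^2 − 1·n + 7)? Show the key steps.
lim = 4/18 = 2/9

For large n the leading n^2 terms dominate both numerator and denominator. Dividing top and bottom by n^2, every other term tends to 0, leaving 4/18 = 2/9.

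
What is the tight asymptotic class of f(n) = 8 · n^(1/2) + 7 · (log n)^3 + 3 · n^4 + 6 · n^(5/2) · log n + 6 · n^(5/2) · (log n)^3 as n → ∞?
f(n) ∈ Θ(n^4)

Compare the terms by growth order. For large n, n^a · (log n)^b dominates n^a' · (log n)^b' iff a > a', or (a = a' and b > b'). Ranking the 5 terms shows the dominant one is 3 · n^4. Hence f(n) ∈ Θ(n^4).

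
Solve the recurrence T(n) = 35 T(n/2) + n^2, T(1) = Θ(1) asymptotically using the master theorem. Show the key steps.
T(n) = Θ(n^(log_2 35))

Master theorem: compare f(n) = n^2 to n^(log_2 35) where log_2 35 ≈ 5.129. Since 2 < log_2 35, we have f(n) = O(n^(log_2 35 − ε)) for some ε > 0 — Case 1. Hence T(n) = Θ(n^(log_2 35)).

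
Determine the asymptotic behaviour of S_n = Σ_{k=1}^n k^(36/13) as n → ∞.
S_n ~ (13/49) · n^(49/13)

Integral comparison: Σ_{k=1}^n k^(36/13) = ∫_0^n x^(36/13) dx + O(n^(36/13)). The integral is n^(1 + 36/13) / (1 + 36/13) = n^((36+13)/13) / ((36+13)/13) = (13/49) · n^(49/13).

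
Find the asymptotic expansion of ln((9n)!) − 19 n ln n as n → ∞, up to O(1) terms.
ln((9n)!) − 19 n ln n = −10 n ln n + 9(ln 9 − 1) n + (1/2) ln(2π·9n) + O(1/n)

Stirling: ln((9n)!) = 9n ln(9n) − 9n + (1/2) ln(2π·9n) + O(1/n).
Expand 9n ln(9n) = 9n (ln n + ln 9) = 9n ln n + 9n ln 9.
Subtract 19n ln n: leading term is (9 − 19) n ln n = −10 n ln n. The next term is 9n ln 9 − 9n = 9(ln 9 − 1) n. Then the (1/2) ln(2π·9n) correction.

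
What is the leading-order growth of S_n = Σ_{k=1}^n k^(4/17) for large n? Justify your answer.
S_n ~ (17/21) · n^(21/17)

Integral comparison: Σ_{k=1}^n k^(4/17) = ∫_0^n x^(4/17) dx + O(n^(4/17)). The integral is n^(1 + 4/17) / (1 + 4/17) = n^((4+17)/17) / ((4+17)/17) = (17/21) · n^(21/17).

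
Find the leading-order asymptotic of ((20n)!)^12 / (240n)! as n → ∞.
((20n)!)^12/(240n)! ~ ((2π·20n)^(11/2) / sqrt(12)) · 12^(−12·20n)  →  0

Write N = 20n. Stirling: N! ~ sqrt(2π N)(N/e)^N and (12N)! ~ sqrt(2π·12N)·(12N/e)^(12N).
  (N!)^12/(12N)! ~ (2π N)^(12/2) (N/e)^(12N) / [sqrt(2π·12N) (12N/e)^(12N)]
     = (2π N)^(12/2) / sqrt(2π·12N) · (N/(12N))^(12N)
     = (2π N)^((12−1)/2) / sqrt(12) · 12^(−12N).
Since 12^12 > 1, the factor 12^(−12N) decays exponentially, so the ratio → 0. Substituting N = 20n gives the stated form.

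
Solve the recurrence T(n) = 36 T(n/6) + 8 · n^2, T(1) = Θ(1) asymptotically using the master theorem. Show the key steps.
T(n) = Θ(n^2 log n)

log_6 36 = 2, and f(n) = 8 · n^2 = Θ(n^(log_6 36)). This is Case 2 of the master theorem: T(n) = Θ(f(n) · log n) = Θ(n^2 log n).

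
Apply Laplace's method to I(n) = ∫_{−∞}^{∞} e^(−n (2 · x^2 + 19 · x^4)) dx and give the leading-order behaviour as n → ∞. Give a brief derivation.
I(n) ~ sqrt(π/(2n))

φ(x) = 2 · x^2 + 19 · x^4 has its unique global minimum at x* = 0 (since φ'(x) = 4x + 76x^3 = 0 only at x = 0 for real x with both coefficients positive, and φ → ∞ as |x| → ∞). At x* = 0, φ(0) = 0 and φ''(0) = 4. Laplace's method then gives
  I(n) ~ sqrt(2π / (n · φ''(0))) · e^(−n φ(0)) = sqrt(2π / (4n)) = sqrt(π/(2n)).
The 19 · x^4 term contributes only at subleading order (an O(1/n) relative correction).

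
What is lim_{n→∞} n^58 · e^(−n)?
lim = 0

Exponentials with base > 1 dominate every fixed polynomial: for any fixed c, n^c / e^n → 0 as n → ∞ (e.g. by the ratio test, or since e^n grows faster than any power of n). Hence n^58 · e^(−n) = n^58 / e^n → 0.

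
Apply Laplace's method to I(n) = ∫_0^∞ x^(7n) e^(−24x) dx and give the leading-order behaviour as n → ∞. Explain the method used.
I(n) ~ (sqrt(2π·7n) / 24) · (7n/(24e))^(7n)

Write the integrand as exp(7n ln x − 24x) and set f(x) = 7n ln x − 24x. Then f'(x) = 7n/x − 24 = 0 at x* = 7n/24, and f''(x*) = −7n/x*^2 = −24^2/(7n). Laplace's method (interior maximum) gives
  I(n) ~ e^(f(x*)) · sqrt(2π / |f''(x*)|)
        = exp(7n ln(7n/24) − 7n) · sqrt(2π · 7n / 24^2)
        = (7n/24)^(7n) e^(−7n) · sqrt(2π·7n) / 24
        = (sqrt(2π·7n) / 24) · (7n/(24e))^(7n).
This matches Γ(7n+1)/24^(7n+1) with Stirling applied to Γ.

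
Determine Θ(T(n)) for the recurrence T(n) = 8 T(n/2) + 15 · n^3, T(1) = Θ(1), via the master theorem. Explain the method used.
T(n) = Θ(n^3 log n)

log_2 8 = 3, and f(n) = 15 · n^3 = Θ(n^(log_2 8)). This is Case 2 of the master theorem: T(n) = Θ(f(n) · log n) = Θ(n^3 log n).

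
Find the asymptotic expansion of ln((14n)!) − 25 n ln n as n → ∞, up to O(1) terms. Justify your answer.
ln((14n)!) − 25 n ln n = −11 n ln n + 14(ln 14 − 1) n + (1/2) ln(2π·14n) + O(1/n)

Stirling: ln((14n)!) = 14n ln(14n) − 14n + (1/2) ln(2π·14n) + O(1/n).
Expand 14n ln(14n) = 14n (ln n + ln 14) = 14n ln n + 14n ln 14.
Subtract 25n ln n: leading term is (14 − 25) n ln n = −11 n ln n. The next term is 14n ln 14 − 14n = 14(ln 14 − 1) n. Then the (1/2) ln(2π·14n) correction.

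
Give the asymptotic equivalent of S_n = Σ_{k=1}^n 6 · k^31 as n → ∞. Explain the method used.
S_n ~ 3 · n^32 / 16

By integral comparison (Euler-Maclaurin), Σ_{k=1}^n 6 · k^31 = 6 · ∫_0^n x^31 dx + O(n^31) = 6 · n^32/32 = 3 · n^32 / 16 + O(n^31). (Equivalently, Faulhaber's formula gives the same leading term.)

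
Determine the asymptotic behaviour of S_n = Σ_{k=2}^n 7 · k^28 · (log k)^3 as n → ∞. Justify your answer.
S_n ~ 7 · n^29 · (log n)^3 / 29

By integral comparison, S_n = ∫_1^n 7 · x^28 · (log x)^3 dx + O(n^28 · (log n)^3). For the integral, the leading term of ∫_1^n x^28 (log x)^3 dx is n^29/29 · (log n)^3 (by repeated integration by parts; each step lowers the log-exponent and produces a relatively O(1/log n) correction). Hence S_n ~ 7 · n^29 · (log n)^3 / 29.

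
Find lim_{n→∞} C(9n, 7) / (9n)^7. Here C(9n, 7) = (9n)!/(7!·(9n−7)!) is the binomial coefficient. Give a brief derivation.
lim = 1/7! = 1/5040

With N = 9n → ∞: C(N, 7) / N^7 = [N(N−1)…(N−6)] / (7! · N^7) = (1/7!) · 1 · (1 − 1/(9n)) · … · (1 − 6/(9n)). Each factor → 1 as N → ∞, so the limit is 1/7! = 1/5040.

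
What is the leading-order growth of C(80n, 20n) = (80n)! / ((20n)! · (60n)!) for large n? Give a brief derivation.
C(80n, 20n) ~ (256/27)^(20n) · sqrt(2/(3π·20n))

Write N = 20n. Apply Stirling to each factorial:
  (4N)! ~ sqrt(2π·4N) · (4N/e)^(4N),
  N! ~ sqrt(2π N) · (N/e)^N,
  (3N)! ~ sqrt(2π·3N) · (3N/e)^(3N).
The exponential factors combine to (4N)^(4N) / (N^N · (3N)^(3N)) = 4^(4N)/3^(3N) = (4^4/3^3)^N = (256/27)^N.
The square-root prefactors combine to sqrt(2π·4N) / (sqrt(2π N)·sqrt(2π·3N)) = sqrt(4 / (2π·3·N)) = sqrt(2/(3π·20n)).
Substituting N = 20n: C(80n, 20n) ~ (256/27)^(20n) · sqrt(2/(3π·20n)).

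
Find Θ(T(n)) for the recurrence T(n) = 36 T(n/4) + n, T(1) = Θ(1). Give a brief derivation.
T(n) = Θ(n^(log_4 36))

Master theorem: compare f(n) = n to n^(log_4 36) where log_4 36 ≈ 2.585. Since 1 < log_4 36, we have f(n) = O(n^(log_4 36 − ε)) for some ε > 0 — Case 1. Hence T(n) = Θ(n^(log_4 36)).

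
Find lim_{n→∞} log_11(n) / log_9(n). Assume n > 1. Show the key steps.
lim = ln(9) / ln(11) = log_11(9)

Change of base: log_11(n) = ln n / ln 11 and log_9(n) = ln n / ln 9. The ratio is (ln n / ln 11) · (ln 9 / ln n) = ln 9 / ln 11, a constant independent of n. So the limit is ln 9 / ln 11 = log_11(9).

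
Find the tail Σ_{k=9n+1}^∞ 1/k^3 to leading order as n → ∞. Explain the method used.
Σ_{k>9n} 1/k^3 ~ 1/(2 · (9n)^2)

Compare to the integral: ∫_{9n}^∞ x^(−3) dx = [−x^(−2)/2]_{9n}^∞ = 1/((3−1)·(9n)^2). Euler-Maclaurin then gives
  Σ_{k>9n} 1/k^3 = ∫_{9n}^∞ dx/x^3 − 1/(2·(9n)^3) + O(1/(9n)^4).
(Equivalently this is ζ(3) − Σ_{k≤9n} 1/k^3.)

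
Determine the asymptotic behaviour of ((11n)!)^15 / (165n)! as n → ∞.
((11n)!)^15/(165n)! ~ ((2π·11n)^(14/2) / sqrt(15)) · 15^(−15·11n)  →  0

Write N = 11n. Stirling: N! ~ sqrt(2π N)(N/e)^N and (15N)! ~ sqrt(2π·15N)·(15N/e)^(15N).
  (N!)^15/(15N)! ~ (2π N)^(15/2) (N/e)^(15N) / [sqrt(2π·15N) (15N/e)^(15N)]
     = (2π N)^(15/2) / sqrt(2π·15N) · (N/(15N))^(15N)
     = (2π N)^((15−1)/2) / sqrt(15) · 15^(−15N).
Since 15^15 > 1, the factor 15^(−15N) decays exponentially, so the ratio → 0. Substituting N = 11n gives the stated form.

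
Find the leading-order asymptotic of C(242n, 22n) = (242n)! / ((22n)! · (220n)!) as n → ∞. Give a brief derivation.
C(242n, 22n) ~ (285311670611/10000000000)^(22n) · sqrt(11/(20π·22n))

Write N = 22n. Apply Stirling to each factorial:
  (11N)! ~ sqrt(2π·11N) · (11N/e)^(11N),
  N! ~ sqrt(2π N) · (N/e)^N,
  (10N)! ~ sqrt(2π·10N) · (10N/e)^(10N).
The exponential factors combine to (11N)^(11N) / (N^N · (10N)^(10N)) = 11^(11N)/10^(10N) = (11^11/10^10)^N = (285311670611/10000000000)^N.
The square-root prefactors combine to sqrt(2π·11N) / (sqrt(2π N)·sqrt(2π·10N)) = sqrt(11 / (2π·10·N)) = sqrt(11/(20π·22n)).
Substituting N = 22n: C(242n, 22n) ~ (285311670611/10000000000)^(22n) · sqrt(11/(20π·22n)).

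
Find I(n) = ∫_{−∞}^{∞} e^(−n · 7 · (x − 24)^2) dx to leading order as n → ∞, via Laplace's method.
I(n) = sqrt(π/(7n))

Here φ(x) = 7 · (x − 24)^2 has its unique minimum at x* = 24 with φ(x*) = 0 and φ''(x*) = 14. Laplace's method gives
  I(n) ~ e^(−n φ(x*)) · sqrt(2π / (n · φ''(x*))) = sqrt(2π / (14n)) = sqrt(π/(7n)).
This is exact: substituting u = (x − 24)·sqrt(7n) gives I(n) = (1/sqrt(7n)) ∫_{−∞}^{∞} e^(−u^2) du = sqrt(π/(7n)).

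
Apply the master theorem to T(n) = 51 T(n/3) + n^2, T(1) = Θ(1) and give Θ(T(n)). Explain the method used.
T(n) = Θ(n^(log_3 51))

Master theorem: compare f(n) = n^2 to n^(log_3 51) where log_3 51 ≈ 3.579. Since 2 < log_3 51, we have f(n) = O(n^(log_3 51 − ε)) for some ε > 0 — Case 1. Hence T(n) = Θ(n^(log_3 51)).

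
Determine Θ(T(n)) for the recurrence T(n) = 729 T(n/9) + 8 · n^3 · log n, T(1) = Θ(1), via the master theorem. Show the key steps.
T(n) = Θ(n^3 · (log n)^2)

Here log_9 729 = 3 and f(n) = 8 · n^3 · log n = Θ(n^(log_9 729) · (log n)^1). This is the extended Case 2 of the master theorem (f matches the critical exponent up to log factors), giving T(n) = Θ(n^(log_9 729) · (log n)^(1+1)) = Θ(n^3 · (log n)^2).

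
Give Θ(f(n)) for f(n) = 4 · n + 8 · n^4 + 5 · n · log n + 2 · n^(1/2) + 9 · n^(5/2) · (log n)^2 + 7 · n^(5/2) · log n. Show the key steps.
f(n) ∈ Θ(n^4)

Compare the terms by growth order. For large n, n^a · (log n)^b dominates n^a' · (log n)^b' iff a > a', or (a = a' and b > b'). Ranking the 6 terms shows the dominant one is 8 · n^4. Hence f(n) ∈ Θ(n^4).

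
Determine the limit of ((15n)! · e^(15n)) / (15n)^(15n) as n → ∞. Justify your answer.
lim = ∞

Stirling: (15n)! ~ sqrt(2π·15n) · (15n/e)^(15n). Hence
  (15n)! · e^(15n) / (15n)^(15n) ~ sqrt(2π·15n) = sqrt(2π·15) · sqrt(n) → ∞.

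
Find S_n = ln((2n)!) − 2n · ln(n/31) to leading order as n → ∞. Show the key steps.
S_n ~ 2n · (ln 62 − 1) + O(ln n)

Stirling: ln((2n)!) = 2n ln(2n) − 2n + O(ln n).
  S_n = 2n ln(2n) − 2n − 2n ln(n/31) + O(ln n)
      = 2n ln(2n) − 2n ln n + 2n ln 31 − 2n + O(ln n)
      = 2n ln 2 + 2n ln 31 − 2n + O(ln n)
      = 2n (ln 62 − 1) + O(ln n).
Numerically ln(62) − 1 ≈ 3.1271.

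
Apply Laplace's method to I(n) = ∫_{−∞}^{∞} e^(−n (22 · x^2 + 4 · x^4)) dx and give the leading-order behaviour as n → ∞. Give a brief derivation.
I(n) ~ sqrt(π/(22n))

φ(x) = 22 · x^2 + 4 · x^4 has its unique global minimum at x* = 0 (since φ'(x) = 44x + 16x^3 = 0 only at x = 0 for real x with both coefficients positive, and φ → ∞ as |x| → ∞). At x* = 0, φ(0) = 0 and φ''(0) = 44. Laplace's method then gives
  I(n) ~ sqrt(2π / (n · φ''(0))) · e^(−n φ(0)) = sqrt(2π / (44n)) = sqrt(π/(22n)).
The 4 · x^4 term contributes only at subleading order (an O(1/n) relative correction).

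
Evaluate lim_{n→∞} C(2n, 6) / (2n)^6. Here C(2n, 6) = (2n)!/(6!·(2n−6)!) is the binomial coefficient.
lim = 1/6! = 1/720

With N = 2n → ∞: C(N, 6) / N^6 = [N(N−1)…(N−5)] / (6! · N^6) = (1/6!) · 1 · (1 − 1/(2n)) · … · (1 − 5/(2n)). Each factor → 1 as N → ∞, so the limit is 1/6! = 1/720.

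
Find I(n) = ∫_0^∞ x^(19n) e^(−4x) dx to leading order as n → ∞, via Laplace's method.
I(n) ~ (sqrt(2π·19n) / 4) · (19n/(4e))^(19n)

Write the integrand as exp(19n ln x − 4x) and set f(x) = 19n ln x − 4x. Then f'(x) = 19n/x − 4 = 0 at x* = 19n/4, and f''(x*) = −19n/x*^2 = −4^2/(19n). Laplace's method (interior maximum) gives
  I(n) ~ e^(f(x*)) · sqrt(2π / |f''(x*)|)
        = exp(19n ln(19n/4) − 19n) · sqrt(2π · 19n / 4^2)
        = (19n/4)^(19n) e^(−19n) · sqrt(2π·19n) / 4
        = (sqrt(2π·19n) / 4) · (19n/(4e))^(19n).
This matches Γ(19n+1)/4^(19n+1) with Stirling applied to Γ.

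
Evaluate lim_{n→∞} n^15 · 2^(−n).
lim = 0

Exponentials with base > 1 dominate every fixed polynomial: for any fixed c, n^c / 2^n → 0 as n → ∞ (e.g. by the ratio test, or by writing 2^n = e^(n ln 2) and noting e^(n ln 2) / n^c → ∞). Hence n^15 · 2^(−n) = n^15 / 2^n → 0.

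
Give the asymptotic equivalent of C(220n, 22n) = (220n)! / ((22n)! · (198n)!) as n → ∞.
C(220n, 22n) ~ (10000000000/387420489)^(22n) · sqrt(5/(9π·22n))

Write N = 22n. Apply Stirling to each factorial:
  (10N)! ~ sqrt(2π·10N) · (10N/e)^(10N),
  N! ~ sqrt(2π N) · (N/e)^N,
  (9N)! ~ sqrt(2π·9N) · (9N/e)^(9N).
The exponential factors combine to (10N)^(10N) / (N^N · (9N)^(9N)) = 10^(10N)/9^(9N) = (10^10/9^9)^N = (10000000000/387420489)^N.
The square-root prefactors combine to sqrt(2π·10N) / (sqrt(2π N)·sqrt(2π·9N)) = sqrt(10 / (2π·9·N)) = sqrt(5/(9π·22n)).
Substituting N = 22n: C(220n, 22n) ~ (10000000000/387420489)^(22n) · sqrt(5/(9π·22n)).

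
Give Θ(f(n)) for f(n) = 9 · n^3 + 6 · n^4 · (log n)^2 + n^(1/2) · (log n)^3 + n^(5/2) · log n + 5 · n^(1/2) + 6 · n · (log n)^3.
f(n) ∈ Θ(n^4 · (log n)^2)

Compare the terms by growth order. For large n, n^a · (log n)^b dominates n^a' · (log n)^b' iff a > a', or (a = a' and b > b'). Ranking the 6 terms shows the dominant one is 6 · n^4 · (log n)^2. Hence f(n) ∈ Θ(n^4 · (log n)^2).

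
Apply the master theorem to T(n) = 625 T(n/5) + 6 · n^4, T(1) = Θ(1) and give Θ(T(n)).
T(n) = Θ(n^4 log n)

log_5 625 = 4, and f(n) = 6 · n^4 = Θ(n^(log_5 625)). This is Case 2 of the master theorem: T(n) = Θ(f(n) · log n) = Θ(n^4 log n).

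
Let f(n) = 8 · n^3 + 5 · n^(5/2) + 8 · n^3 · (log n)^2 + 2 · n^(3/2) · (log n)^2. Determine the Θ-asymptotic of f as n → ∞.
f(n) ∈ Θ(n^3 · (log n)^2)

Compare the terms by growth order. For large n, n^a · (log n)^b dominates n^a' · (log n)^b' iff a > a', or (a = a' and b > b'). Ranking the 4 terms shows the dominant one is 8 · n^3 · (log n)^2. Hence f(n) ∈ Θ(n^3 · (log n)^2).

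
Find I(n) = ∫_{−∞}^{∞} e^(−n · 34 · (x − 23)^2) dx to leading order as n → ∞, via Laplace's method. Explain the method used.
I(n) = sqrt(π/(34n))

Here φ(x) = 34 · (x − 23)^2 has its unique minimum at x* = 23 with φ(x*) = 0 and φ''(x*) = 68. Laplace's method gives
  I(n) ~ e^(−n φ(x*)) · sqrt(2π / (n · φ''(x*))) = sqrt(2π / (68n)) = sqrt(π/(34n)).
This is exact: substituting u = (x − 23)·sqrt(34n) gives I(n) = (1/sqrt(34n)) ∫_{−∞}^{∞} e^(−u^2) du = sqrt(π/(34n)).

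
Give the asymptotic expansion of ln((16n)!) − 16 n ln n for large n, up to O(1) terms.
ln((16n)!) − 16 n ln n = 16(ln 16 − 1) n + (1/2) ln(2π·16n) + O(1/n)

Stirling: ln((16n)!) = 16n ln(16n) − 16n + (1/2) ln(2π·16n) + O(1/n).
Since 16n ln(16n) = 16n ln n + 16n ln 16, subtracting 16n ln n cancels the n ln n term exactly. What remains is 16(ln 16 − 1) n + (1/2) ln(2π·16n) + O(1/n).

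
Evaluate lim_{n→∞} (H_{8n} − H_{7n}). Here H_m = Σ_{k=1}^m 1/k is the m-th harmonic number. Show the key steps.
lim = ln(8/7)

Euler-Maclaurin gives H_m = ln m + γ + 1/(2m) + O(1/m^2). The γ and O(1/m) terms cancel in the difference:
  H_{8n} − H_{7n} = ln(8n) − ln(7n) + O(1/n) = ln(8/7) + O(1/n).
Hence the limit is ln(8/7).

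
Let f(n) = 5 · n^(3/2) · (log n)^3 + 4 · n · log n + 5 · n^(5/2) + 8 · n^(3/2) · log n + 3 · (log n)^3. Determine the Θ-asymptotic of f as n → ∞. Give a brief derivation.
f(n) ∈ Θ(n^(5/2))

Compare the terms by growth order. For large n, n^a · (log n)^b dominates n^a' · (log n)^b' iff a > a', or (a = a' and b > b'). Ranking the 5 terms shows the dominant one is 5 · n^(5/2). Hence f(n) ∈ Θ(n^(5/2)).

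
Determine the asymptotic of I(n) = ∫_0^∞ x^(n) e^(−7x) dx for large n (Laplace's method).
I(n) ~ (sqrt(2π·n) / 7) · (n/(7e))^(n)

Write the integrand as exp(n ln x − 7x) and set f(x) = n ln x − 7x. Then f'(x) = n/x − 7 = 0 at x* = n/7, and f''(x*) = −n/x*^2 = −7^2/(n). Laplace's method (interior maximum) gives
  I(n) ~ e^(f(x*)) · sqrt(2π / |f''(x*)|)
        = exp(n ln(n/7) − n) · sqrt(2π · n / 7^2)
        = (n/7)^(n) e^(−n) · sqrt(2π·n) / 7
        = (sqrt(2π·n) / 7) · (n/(7e))^(n).
This matches Γ(n+1)/7^(n+1) with Stirling applied to Γ.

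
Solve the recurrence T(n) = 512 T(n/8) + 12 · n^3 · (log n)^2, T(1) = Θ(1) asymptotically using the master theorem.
T(n) = Θ(n^3 · (log n)^3)

Here log_8 512 = 3 and f(n) = 12 · n^3 · (log n)^2 = Θ(n^(log_8 512) · (log n)^2). This is the extended Case 2 of the master theorem (f matches the critical exponent up to log factors), giving T(n) = Θ(n^(log_8 512) · (log n)^(2+1)) = Θ(n^3 · (log n)^3).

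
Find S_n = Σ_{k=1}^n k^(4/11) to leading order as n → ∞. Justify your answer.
S_n ~ (11/15) · n^(15/11)

Integral comparison: Σ_{k=1}^n k^(4/11) = ∫_0^n x^(4/11) dx + O(n^(4/11)). The integral is n^(1 + 4/11) / (1 + 4/11) = n^((4+11)/11) / ((4+11)/11) = (11/15) · n^(15/11).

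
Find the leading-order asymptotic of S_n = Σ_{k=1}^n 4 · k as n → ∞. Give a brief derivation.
S_n ~ 2 · n^2

By integral comparison (Euler-Maclaurin), Σ_{k=1}^n 4 · k = 4 · ∫_0^n x^1 dx + O(n) = 4 · n^2/2 = 2 · n^2 + O(n). (Equivalently, Faulhaber's formula gives the same leading term.)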